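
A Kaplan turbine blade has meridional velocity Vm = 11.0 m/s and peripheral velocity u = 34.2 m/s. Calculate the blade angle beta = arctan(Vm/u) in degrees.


beta = arctan(11.0 / 34.2) = 17.8297 degrees


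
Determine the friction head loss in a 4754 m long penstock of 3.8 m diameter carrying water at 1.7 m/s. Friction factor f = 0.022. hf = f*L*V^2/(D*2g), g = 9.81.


hf = 0.022 * 4754 * 1.7^2 / (3.8 * 2 * 9.81) = 4.0541 m


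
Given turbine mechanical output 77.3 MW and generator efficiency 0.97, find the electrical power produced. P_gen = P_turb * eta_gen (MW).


P_gen = 77.3 * 0.97 = 74.9810 MW


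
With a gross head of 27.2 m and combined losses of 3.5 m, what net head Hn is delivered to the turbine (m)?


Hn = 27.2 - 3.5 = 23.7000 m


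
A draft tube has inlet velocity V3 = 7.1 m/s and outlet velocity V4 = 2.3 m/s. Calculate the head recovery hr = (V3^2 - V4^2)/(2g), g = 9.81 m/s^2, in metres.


hr = (7.1^2 - 2.3^2) / (2*9.81) = 2.2997 m


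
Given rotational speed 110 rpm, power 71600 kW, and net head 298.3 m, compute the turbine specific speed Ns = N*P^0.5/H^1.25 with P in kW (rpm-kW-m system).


Ns = 110 * 71600^0.5 / 298.3^1.25 = 23.7428


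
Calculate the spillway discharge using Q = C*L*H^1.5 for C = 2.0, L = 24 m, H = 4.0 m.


Q = 2.0 * 24 * 4.0^1.5 = 384.0000 m^3/s


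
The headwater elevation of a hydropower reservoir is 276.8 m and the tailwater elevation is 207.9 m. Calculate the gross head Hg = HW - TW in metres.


Hg = 276.8 - 207.9 = 68.9000 m


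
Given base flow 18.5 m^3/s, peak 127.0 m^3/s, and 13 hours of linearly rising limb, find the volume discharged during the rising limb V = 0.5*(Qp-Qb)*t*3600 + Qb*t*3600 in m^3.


V = 0.5*(127.0 - 18.5)*13*3600 + 18.5*13*3600 = 3.4047e+06 m^3


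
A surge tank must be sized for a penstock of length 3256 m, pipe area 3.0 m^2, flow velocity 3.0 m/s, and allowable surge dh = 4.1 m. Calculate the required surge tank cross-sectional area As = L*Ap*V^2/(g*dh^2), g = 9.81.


As = 3256 * 3.0 * 3.0^2 / (9.81 * 4.1^2) = 533.1034 m^2


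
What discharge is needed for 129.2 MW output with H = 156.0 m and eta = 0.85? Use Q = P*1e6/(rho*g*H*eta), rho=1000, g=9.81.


Q = 129.2 * 1e6 / (1000 * 9.81 * 156.0 * 0.85) = 99.3230 m^3/s


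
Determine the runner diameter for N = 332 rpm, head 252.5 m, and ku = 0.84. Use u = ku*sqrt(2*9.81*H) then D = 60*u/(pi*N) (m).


u = 0.84 * sqrt(2*9.81*252.5) = 59.1234 m/s
D = 60 * 59.1234 / (pi * 332) = 3.4011 m


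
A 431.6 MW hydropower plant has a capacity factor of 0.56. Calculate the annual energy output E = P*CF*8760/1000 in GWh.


E = 431.6 * 0.56 * 8760 / 1000 = 2117.2570 GWh


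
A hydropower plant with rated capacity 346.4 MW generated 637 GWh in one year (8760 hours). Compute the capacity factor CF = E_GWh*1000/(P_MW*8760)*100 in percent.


CF = 637 * 1000 / (346.4 * 8760) * 100 = 20.9922 %


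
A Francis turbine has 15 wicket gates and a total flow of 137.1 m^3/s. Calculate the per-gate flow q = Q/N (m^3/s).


q = 137.1 / 15 = 9.1400 m^3/s


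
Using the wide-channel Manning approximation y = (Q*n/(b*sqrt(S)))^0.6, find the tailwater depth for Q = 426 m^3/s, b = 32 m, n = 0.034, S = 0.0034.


y = (426 * 0.034 / (32 * 0.0034^0.5))^0.6 = 3.4198 m


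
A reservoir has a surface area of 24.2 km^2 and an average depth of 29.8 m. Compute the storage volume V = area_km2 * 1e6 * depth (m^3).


V = 24.2 * 1e6 * 29.8 = 7.2116e+08 m^3


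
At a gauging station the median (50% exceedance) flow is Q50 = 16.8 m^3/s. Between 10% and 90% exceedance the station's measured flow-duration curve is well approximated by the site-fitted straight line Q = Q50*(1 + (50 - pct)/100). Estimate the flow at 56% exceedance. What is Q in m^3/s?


Q = 16.8 * (1 + (50 - 56)/100) = 15.7920 m^3/s


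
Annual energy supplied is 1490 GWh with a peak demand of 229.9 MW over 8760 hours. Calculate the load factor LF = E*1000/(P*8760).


LF = 1490 * 1000 / (229.9 * 8760) = 0.7398


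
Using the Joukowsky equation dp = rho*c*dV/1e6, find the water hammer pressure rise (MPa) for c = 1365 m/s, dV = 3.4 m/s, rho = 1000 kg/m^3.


dp = 1000 * 1365 * 3.4 / 1e6 = 4.6410 MPa


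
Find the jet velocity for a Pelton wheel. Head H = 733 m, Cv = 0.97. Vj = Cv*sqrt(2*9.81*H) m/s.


Vj = 0.97 * sqrt(2*9.81*733) = 116.3250 m/s


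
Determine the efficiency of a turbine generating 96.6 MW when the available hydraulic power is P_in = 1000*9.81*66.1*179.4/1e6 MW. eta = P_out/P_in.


P_in = 1000 * 9.81 * 66.1 * 179.4 / 1e6 = 116.3303 MW
eta = 96.6 / 116.3303 = 0.8304


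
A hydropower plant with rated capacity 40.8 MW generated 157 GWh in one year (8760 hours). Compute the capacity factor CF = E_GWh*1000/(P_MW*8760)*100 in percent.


CF = 157 * 1000 / (40.8 * 8760) * 100 = 43.9274 %


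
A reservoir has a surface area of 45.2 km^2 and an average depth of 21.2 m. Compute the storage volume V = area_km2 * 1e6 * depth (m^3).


V = 45.2 * 1e6 * 21.2 = 9.5824e+08 m^3


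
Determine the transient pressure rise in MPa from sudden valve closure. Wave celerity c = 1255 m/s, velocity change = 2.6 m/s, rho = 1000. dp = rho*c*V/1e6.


dp = 1000 * 1255 * 2.6 / 1e6 = 3.2630 MPa


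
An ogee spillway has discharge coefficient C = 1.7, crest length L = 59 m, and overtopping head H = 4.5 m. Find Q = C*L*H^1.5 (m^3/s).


Q = 1.7 * 59 * 4.5^1.5 = 957.4579 m^3/s


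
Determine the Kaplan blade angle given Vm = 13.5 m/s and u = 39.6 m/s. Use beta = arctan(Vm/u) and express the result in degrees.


beta = arctan(13.5 / 39.6) = 18.8247 degrees


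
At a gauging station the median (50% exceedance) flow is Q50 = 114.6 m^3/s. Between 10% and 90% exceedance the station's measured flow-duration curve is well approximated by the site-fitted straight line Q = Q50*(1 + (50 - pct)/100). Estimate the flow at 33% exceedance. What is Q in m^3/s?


Q = 114.6 * (1 + (50 - 33)/100) = 134.0820 m^3/s


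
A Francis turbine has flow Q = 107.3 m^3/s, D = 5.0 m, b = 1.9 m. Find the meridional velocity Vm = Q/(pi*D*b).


Vm = 107.3 / (pi * 5.0 * 1.9) = 3.5952 m/s


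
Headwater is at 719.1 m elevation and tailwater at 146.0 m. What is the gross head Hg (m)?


Hg = 719.1 - 146.0 = 573.1000 m


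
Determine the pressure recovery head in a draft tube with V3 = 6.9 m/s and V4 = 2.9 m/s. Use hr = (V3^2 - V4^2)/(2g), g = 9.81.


hr = (6.9^2 - 2.9^2) / (2*9.81) = 1.9980 m


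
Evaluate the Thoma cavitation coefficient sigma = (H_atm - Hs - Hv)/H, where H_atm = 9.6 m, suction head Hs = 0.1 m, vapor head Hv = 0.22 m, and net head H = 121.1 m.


sigma = (9.6 - 0.1 - 0.22) / 121.1 = 0.0766


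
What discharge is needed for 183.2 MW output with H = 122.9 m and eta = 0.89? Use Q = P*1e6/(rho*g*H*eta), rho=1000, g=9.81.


Q = 183.2 * 1e6 / (1000 * 9.81 * 122.9 * 0.89) = 170.7319 m^3/s


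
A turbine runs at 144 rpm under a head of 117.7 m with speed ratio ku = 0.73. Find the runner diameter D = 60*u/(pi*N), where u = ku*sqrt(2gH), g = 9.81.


u = 0.73 * sqrt(2*9.81*117.7) = 35.0801 m/s
D = 60 * 35.0801 / (pi * 144) = 4.6526 m


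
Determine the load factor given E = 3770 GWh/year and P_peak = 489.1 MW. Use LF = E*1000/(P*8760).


LF = 3770 * 1000 / (489.1 * 8760) = 0.8799


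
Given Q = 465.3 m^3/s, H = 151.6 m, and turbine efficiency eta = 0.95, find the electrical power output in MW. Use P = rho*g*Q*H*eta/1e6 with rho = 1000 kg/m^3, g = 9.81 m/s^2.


P = 1000 * 9.81 * 465.3 * 151.6 * 0.95 / 1e6 = 657.3927 MW


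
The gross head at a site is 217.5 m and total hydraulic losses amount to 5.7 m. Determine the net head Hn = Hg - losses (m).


Hn = 217.5 - 5.7 = 211.8000 m


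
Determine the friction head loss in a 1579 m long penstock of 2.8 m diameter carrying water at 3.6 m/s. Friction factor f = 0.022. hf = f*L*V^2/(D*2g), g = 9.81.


hf = 0.022 * 1579 * 3.6^2 / (2.8 * 2 * 9.81) = 8.1951 m


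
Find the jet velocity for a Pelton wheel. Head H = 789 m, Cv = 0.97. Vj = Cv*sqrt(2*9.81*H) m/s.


Vj = 0.97 * sqrt(2*9.81*789) = 120.6868 m/s


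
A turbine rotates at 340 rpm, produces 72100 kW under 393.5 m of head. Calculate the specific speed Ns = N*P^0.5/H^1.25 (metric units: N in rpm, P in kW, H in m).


Ns = 340 * 72100^0.5 / 393.5^1.25 = 52.0914


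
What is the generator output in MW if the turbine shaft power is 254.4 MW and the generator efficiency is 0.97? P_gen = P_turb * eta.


P_gen = 254.4 * 0.97 = 246.7680 MW


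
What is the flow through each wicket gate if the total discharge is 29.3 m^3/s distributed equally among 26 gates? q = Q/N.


q = 29.3 / 26 = 1.1269 m^3/s


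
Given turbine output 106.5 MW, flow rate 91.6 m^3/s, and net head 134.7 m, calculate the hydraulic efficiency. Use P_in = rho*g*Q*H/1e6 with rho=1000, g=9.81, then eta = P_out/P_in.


P_in = 1000 * 9.81 * 91.6 * 134.7 / 1e6 = 121.0409 MW
eta = 106.5 / 121.0409 = 0.8799


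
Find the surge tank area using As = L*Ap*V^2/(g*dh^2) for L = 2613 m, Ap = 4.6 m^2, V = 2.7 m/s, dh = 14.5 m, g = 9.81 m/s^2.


As = 2613 * 4.6 * 2.7^2 / (9.81 * 14.5^2) = 42.4834 m^2


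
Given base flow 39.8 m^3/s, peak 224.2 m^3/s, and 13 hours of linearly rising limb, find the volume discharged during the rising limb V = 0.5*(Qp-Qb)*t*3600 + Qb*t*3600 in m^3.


V = 0.5*(224.2 - 39.8)*13*3600 + 39.8*13*3600 = 6.1776e+06 m^3


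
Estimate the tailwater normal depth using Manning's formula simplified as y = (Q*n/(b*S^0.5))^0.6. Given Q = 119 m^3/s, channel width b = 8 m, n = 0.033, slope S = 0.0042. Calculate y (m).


y = (119 * 0.033 / (8 * 0.0042^0.5))^0.6 = 3.3698 m


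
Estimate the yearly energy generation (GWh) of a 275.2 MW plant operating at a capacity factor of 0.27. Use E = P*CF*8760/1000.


E = 275.2 * 0.27 * 8760 / 1000 = 650.9030 GWh


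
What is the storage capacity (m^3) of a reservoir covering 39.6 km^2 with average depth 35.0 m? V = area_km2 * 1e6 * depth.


V = 39.6 * 1e6 * 35.0 = 1.3860e+09 m^3


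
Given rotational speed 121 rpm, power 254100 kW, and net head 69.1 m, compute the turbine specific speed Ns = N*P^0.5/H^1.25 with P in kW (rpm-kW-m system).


Ns = 121 * 254100^0.5 / 69.1^1.25 = 306.1541


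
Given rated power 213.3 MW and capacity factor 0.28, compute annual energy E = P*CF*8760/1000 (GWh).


E = 213.3 * 0.28 * 8760 / 1000 = 523.1822 GWh


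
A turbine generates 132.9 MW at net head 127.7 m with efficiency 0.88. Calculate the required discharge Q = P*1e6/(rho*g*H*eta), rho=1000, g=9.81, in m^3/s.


Q = 132.9 * 1e6 / (1000 * 9.81 * 127.7 * 0.88) = 120.5542 m^3/s


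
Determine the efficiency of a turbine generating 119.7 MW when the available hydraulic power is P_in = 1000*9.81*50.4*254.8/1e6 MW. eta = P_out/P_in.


P_in = 1000 * 9.81 * 50.4 * 254.8 / 1e6 = 125.9792 MW
eta = 119.7 / 125.9792 = 0.9502


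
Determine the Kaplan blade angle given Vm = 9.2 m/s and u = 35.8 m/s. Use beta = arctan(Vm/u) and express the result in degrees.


beta = arctan(9.2 / 35.8) = 14.4122 degrees


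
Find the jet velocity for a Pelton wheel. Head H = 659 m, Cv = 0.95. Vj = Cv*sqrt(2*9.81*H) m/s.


Vj = 0.95 * sqrt(2*9.81*659) = 108.0229 m/s


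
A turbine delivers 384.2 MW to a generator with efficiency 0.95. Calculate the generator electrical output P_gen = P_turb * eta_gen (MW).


P_gen = 384.2 * 0.95 = 364.9900 MW


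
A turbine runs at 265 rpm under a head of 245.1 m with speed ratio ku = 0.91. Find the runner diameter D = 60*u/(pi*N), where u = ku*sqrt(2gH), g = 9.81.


u = 0.91 * sqrt(2*9.81*245.1) = 63.1048 m/s
D = 60 * 63.1048 / (pi * 265) = 4.5480 m


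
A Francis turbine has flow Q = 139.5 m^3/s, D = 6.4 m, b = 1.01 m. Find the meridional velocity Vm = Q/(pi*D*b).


Vm = 139.5 / (pi * 6.4 * 1.01) = 6.8695 m/s


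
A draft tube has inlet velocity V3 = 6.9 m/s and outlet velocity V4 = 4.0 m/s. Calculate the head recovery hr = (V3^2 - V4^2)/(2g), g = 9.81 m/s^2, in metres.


hr = (6.9^2 - 4.0^2) / (2*9.81) = 1.6111 m


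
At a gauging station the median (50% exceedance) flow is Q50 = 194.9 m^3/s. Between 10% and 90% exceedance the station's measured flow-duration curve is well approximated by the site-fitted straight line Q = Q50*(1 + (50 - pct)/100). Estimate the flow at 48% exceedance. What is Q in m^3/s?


Q = 194.9 * (1 + (50 - 48)/100) = 198.7980 m^3/s


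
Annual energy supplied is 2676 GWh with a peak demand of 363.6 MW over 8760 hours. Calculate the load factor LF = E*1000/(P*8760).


LF = 2676 * 1000 / (363.6 * 8760) = 0.8402


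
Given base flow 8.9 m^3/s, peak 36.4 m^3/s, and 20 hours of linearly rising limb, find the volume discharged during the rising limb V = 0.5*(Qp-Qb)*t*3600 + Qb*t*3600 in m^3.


V = 0.5*(36.4 - 8.9)*20*3600 + 8.9*20*3600 = 1.6308e+06 m^3


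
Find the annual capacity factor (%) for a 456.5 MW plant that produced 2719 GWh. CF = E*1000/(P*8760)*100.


CF = 2719 * 1000 / (456.5 * 8760) * 100 = 67.9930 %


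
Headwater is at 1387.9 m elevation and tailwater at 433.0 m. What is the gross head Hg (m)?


Hg = 1387.9 - 433.0 = 954.9000 m


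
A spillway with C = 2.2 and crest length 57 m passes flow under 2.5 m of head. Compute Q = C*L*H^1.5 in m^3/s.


Q = 2.2 * 57 * 2.5^1.5 = 495.6870 m^3/s


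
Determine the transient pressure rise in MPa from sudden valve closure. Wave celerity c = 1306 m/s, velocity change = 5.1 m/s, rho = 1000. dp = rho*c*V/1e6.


dp = 1000 * 1306 * 5.1 / 1e6 = 6.6606 MPa


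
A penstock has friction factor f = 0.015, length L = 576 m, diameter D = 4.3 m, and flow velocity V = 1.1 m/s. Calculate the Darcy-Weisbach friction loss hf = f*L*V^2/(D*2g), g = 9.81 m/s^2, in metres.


hf = 0.015 * 576 * 1.1^2 / (4.3 * 2 * 9.81) = 0.1239 m


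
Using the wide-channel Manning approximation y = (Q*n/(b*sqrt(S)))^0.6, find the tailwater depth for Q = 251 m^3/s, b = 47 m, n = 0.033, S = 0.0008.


y = (251 * 0.033 / (47 * 0.0008^0.5))^0.6 = 2.9973 m


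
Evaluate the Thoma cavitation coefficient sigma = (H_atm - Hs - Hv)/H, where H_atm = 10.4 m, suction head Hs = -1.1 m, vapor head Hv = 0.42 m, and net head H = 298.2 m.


sigma = (10.4 - (-1.1) - 0.42) / 298.2 = 0.0372


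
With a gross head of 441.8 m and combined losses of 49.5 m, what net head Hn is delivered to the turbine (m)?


Hn = 441.8 - 49.5 = 392.3000 m


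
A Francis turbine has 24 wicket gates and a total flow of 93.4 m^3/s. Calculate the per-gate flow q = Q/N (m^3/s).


q = 93.4 / 24 = 3.8917 m^3/s


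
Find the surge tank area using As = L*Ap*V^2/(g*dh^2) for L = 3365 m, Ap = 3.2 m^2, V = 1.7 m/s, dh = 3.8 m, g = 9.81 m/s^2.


As = 3365 * 3.2 * 1.7^2 / (9.81 * 3.8^2) = 219.6831 m^2


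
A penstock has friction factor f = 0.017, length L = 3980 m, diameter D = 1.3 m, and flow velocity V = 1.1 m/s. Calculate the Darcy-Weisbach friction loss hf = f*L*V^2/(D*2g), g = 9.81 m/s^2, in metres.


hf = 0.017 * 3980 * 1.1^2 / (1.3 * 2 * 9.81) = 3.2098 m


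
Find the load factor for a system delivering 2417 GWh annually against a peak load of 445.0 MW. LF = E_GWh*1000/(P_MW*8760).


LF = 2417 * 1000 / (445.0 * 8760) = 0.6200


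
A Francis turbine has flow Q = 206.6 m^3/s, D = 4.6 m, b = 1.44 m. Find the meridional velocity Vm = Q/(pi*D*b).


Vm = 206.6 / (pi * 4.6 * 1.44) = 9.9280 m/s


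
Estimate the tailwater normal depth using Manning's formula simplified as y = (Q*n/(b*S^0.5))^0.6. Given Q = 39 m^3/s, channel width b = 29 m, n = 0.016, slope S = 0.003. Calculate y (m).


y = (39 * 0.016 / (29 * 0.003^0.5))^0.6 = 0.5709 m


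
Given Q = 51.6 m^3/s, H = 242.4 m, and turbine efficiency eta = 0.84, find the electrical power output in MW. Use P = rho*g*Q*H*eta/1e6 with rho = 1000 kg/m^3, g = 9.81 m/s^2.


P = 1000 * 9.81 * 51.6 * 242.4 * 0.84 / 1e6 = 103.0696 MW


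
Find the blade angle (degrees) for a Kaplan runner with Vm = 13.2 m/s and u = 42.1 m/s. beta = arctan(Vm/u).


beta = arctan(13.2 / 42.1) = 17.4083 degrees


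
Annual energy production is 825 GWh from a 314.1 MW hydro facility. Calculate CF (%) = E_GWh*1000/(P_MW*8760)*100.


CF = 825 * 1000 / (314.1 * 8760) * 100 = 29.9835 %


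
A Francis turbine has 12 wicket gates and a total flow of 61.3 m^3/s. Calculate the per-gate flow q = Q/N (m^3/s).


q = 61.3 / 12 = 5.1083 m^3/s


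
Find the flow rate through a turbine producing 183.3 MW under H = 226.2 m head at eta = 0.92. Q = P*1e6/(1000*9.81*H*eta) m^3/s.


Q = 183.3 * 1e6 / (1000 * 9.81 * 226.2 * 0.92) = 89.7869 m^3/s


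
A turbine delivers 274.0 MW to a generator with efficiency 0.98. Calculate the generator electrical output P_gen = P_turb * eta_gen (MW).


P_gen = 274.0 * 0.98 = 268.5200 MW


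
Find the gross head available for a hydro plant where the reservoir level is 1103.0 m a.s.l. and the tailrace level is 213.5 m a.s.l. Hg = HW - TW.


Hg = 1103.0 - 213.5 = 889.5000 m


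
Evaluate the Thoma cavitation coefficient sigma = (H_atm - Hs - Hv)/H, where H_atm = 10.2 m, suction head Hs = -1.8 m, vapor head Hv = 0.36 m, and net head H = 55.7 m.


sigma = (10.2 - (-1.8) - 0.36) / 55.7 = 0.2090


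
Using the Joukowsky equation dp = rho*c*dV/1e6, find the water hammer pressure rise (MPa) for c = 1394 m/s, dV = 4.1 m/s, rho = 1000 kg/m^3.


dp = 1000 * 1394 * 4.1 / 1e6 = 5.7154 MPa


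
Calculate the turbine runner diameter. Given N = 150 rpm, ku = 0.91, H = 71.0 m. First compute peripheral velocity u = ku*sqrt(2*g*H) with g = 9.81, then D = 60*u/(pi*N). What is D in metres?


u = 0.91 * sqrt(2*9.81*71.0) = 33.9641 m/s
D = 60 * 33.9641 / (pi * 150) = 4.3244 m


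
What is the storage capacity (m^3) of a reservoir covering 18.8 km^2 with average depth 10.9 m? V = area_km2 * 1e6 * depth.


V = 18.8 * 1e6 * 10.9 = 2.0492e+08 m^3


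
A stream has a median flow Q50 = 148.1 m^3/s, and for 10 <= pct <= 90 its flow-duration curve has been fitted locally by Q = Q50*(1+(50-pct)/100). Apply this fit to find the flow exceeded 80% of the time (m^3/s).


Q = 148.1 * (1 + (50 - 80)/100) = 103.6700 m^3/s


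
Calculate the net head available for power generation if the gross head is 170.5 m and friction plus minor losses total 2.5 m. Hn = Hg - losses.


Hn = 170.5 - 2.5 = 168.0000 m


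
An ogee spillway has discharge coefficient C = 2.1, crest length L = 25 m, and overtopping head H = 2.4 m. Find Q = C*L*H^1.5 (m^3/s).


Q = 2.1 * 25 * 2.4^1.5 = 195.1984 m^3/s


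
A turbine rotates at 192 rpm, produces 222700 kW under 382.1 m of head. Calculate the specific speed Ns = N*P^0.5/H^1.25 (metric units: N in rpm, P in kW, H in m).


Ns = 192 * 222700^0.5 / 382.1^1.25 = 53.6340


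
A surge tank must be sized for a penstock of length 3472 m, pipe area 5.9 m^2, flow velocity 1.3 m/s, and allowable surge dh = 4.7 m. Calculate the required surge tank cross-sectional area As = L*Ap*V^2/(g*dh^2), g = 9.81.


As = 3472 * 5.9 * 1.3^2 / (9.81 * 4.7^2) = 159.7547 m^2


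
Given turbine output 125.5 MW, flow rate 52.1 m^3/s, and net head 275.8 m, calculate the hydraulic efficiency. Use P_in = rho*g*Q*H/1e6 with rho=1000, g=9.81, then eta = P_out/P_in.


P_in = 1000 * 9.81 * 52.1 * 275.8 / 1e6 = 140.9617 MW
eta = 125.5 / 140.9617 = 0.8903


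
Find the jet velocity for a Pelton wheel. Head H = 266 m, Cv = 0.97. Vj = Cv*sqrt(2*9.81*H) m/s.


Vj = 0.97 * sqrt(2*9.81*266) = 70.0748 m/s


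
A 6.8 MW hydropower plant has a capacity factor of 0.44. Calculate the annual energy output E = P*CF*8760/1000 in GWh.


E = 6.8 * 0.44 * 8760 / 1000 = 26.2099 GWh


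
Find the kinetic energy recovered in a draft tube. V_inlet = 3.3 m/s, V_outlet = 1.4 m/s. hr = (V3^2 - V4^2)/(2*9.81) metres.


hr = (3.3^2 - 1.4^2) / (2*9.81) = 0.4551 m


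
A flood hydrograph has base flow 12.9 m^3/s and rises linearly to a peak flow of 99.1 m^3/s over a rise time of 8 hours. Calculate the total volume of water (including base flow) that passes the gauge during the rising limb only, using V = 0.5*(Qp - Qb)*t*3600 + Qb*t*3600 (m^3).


V = 0.5*(99.1 - 12.9)*8*3600 + 12.9*8*3600 = 1.6128e+06 m^3


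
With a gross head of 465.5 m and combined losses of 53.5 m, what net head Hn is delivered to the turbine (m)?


Hn = 465.5 - 53.5 = 412.0000 m


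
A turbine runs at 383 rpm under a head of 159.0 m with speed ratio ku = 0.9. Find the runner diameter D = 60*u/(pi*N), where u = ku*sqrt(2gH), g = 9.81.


u = 0.9 * sqrt(2*9.81*159.0) = 50.2679 m/s
D = 60 * 50.2679 / (pi * 383) = 2.5066 m


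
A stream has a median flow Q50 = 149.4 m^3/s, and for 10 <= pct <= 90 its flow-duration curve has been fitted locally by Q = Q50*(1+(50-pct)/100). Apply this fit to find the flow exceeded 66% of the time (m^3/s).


Q = 149.4 * (1 + (50 - 66)/100) = 125.4960 m^3/s


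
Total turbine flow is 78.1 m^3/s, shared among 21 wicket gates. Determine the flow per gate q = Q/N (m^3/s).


q = 78.1 / 21 = 3.7190 m^3/s


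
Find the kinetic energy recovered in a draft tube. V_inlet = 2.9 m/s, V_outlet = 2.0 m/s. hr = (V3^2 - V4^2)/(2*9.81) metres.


hr = (2.9^2 - 2.0^2) / (2*9.81) = 0.2248 m


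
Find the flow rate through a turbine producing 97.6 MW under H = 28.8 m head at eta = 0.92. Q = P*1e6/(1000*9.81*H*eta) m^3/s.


Q = 97.6 * 1e6 / (1000 * 9.81 * 28.8 * 0.92) = 375.4918 m^3/s


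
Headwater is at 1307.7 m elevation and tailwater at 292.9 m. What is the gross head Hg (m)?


Hg = 1307.7 - 292.9 = 1014.8000 m


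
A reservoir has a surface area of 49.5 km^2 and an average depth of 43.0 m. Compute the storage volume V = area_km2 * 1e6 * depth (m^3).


V = 49.5 * 1e6 * 43.0 = 2.1285e+09 m^3


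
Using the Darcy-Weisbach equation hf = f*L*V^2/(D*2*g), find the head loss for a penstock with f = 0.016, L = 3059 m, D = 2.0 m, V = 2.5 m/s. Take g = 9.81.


hf = 0.016 * 3059 * 2.5^2 / (2.0 * 2 * 9.81) = 7.7956 m


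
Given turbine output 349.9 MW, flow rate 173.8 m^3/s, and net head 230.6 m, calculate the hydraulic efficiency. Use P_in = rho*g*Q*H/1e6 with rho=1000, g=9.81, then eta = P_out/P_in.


P_in = 1000 * 9.81 * 173.8 * 230.6 / 1e6 = 393.1679 MW
eta = 349.9 / 393.1679 = 0.8900


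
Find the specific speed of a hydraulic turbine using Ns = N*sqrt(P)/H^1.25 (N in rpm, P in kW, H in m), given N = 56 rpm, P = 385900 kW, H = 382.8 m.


Ns = 56 * 385900^0.5 / 382.8^1.25 = 20.5452


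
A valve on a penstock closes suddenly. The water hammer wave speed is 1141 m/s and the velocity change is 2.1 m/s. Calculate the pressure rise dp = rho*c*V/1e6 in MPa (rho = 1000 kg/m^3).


dp = 1000 * 1141 * 2.1 / 1e6 = 2.3961 MPa


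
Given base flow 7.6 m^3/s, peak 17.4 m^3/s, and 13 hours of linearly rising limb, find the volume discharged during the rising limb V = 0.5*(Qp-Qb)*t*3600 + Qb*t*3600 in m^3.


V = 0.5*(17.4 - 7.6)*13*3600 + 7.6*13*3600 = 585000.0000 m^3


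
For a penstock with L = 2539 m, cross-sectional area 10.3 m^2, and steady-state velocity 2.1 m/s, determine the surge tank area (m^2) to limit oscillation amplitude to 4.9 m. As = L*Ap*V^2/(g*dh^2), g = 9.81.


As = 2539 * 10.3 * 2.1^2 / (9.81 * 4.9^2) = 489.6405 m^2


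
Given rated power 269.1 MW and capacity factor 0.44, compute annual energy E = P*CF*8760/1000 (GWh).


E = 269.1 * 0.44 * 8760 / 1000 = 1037.2190 GWh


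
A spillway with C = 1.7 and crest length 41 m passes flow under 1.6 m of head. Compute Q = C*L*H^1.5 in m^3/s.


Q = 1.7 * 41 * 1.6^1.5 = 141.0629 m^3/s


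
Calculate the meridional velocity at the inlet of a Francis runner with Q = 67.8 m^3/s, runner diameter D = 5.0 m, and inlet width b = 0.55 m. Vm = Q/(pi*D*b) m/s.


Vm = 67.8 / (pi * 5.0 * 0.55) = 7.8478 m/s


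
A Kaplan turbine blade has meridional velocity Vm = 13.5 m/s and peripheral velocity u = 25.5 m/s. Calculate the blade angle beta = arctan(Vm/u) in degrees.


beta = arctan(13.5 / 25.5) = 27.8973 degrees


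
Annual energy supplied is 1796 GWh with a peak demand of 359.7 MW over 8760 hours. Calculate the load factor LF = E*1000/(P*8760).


LF = 1796 * 1000 / (359.7 * 8760) = 0.5700


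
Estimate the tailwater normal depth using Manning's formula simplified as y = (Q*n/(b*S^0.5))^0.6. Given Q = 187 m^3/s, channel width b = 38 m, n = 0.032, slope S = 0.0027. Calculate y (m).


y = (187 * 0.032 / (38 * 0.0027^0.5))^0.6 = 1.9450 m


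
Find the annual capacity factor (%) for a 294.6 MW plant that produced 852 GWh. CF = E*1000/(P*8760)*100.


CF = 852 * 1000 / (294.6 * 8760) * 100 = 33.0143 %


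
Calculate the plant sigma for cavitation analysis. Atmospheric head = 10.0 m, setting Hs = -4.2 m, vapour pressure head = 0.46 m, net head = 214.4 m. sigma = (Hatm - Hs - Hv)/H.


sigma = (10.0 - (-4.2) - 0.46) / 214.4 = 0.0641


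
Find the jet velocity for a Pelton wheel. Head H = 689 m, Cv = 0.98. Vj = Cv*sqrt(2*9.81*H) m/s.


Vj = 0.98 * sqrt(2*9.81*689) = 113.9424 m/s


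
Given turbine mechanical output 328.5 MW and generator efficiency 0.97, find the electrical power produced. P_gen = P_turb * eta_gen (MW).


P_gen = 328.5 * 0.97 = 318.6450 MW


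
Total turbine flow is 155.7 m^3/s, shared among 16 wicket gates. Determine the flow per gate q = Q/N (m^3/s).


q = 155.7 / 16 = 9.7312 m^3/s


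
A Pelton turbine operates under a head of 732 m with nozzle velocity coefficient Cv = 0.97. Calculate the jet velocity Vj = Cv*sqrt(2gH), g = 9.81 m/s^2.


Vj = 0.97 * sqrt(2*9.81*732) = 116.2457 m/s


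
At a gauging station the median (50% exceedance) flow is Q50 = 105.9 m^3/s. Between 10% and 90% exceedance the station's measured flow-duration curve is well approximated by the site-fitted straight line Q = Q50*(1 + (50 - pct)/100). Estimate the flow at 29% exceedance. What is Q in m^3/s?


Q = 105.9 * (1 + (50 - 29)/100) = 128.1390 m^3/s


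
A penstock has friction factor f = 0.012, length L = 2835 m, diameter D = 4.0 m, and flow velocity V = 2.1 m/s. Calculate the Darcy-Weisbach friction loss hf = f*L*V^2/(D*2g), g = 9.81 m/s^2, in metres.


hf = 0.012 * 2835 * 2.1^2 / (4.0 * 2 * 9.81) = 1.9117 m


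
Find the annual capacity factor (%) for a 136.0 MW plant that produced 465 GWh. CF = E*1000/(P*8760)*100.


CF = 465 * 1000 / (136.0 * 8760) * 100 = 39.0310 %


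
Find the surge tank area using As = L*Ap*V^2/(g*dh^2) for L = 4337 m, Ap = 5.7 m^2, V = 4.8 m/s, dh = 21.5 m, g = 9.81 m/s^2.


As = 4337 * 5.7 * 4.8^2 / (9.81 * 21.5^2) = 125.6032 m^2


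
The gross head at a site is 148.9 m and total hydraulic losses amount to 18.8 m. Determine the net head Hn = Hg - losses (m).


Hn = 148.9 - 18.8 = 130.1000 m


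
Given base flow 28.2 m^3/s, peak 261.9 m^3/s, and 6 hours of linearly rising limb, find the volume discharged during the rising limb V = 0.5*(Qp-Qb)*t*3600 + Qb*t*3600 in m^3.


V = 0.5*(261.9 - 28.2)*6*3600 + 28.2*6*3600 = 3.1331e+06 m^3


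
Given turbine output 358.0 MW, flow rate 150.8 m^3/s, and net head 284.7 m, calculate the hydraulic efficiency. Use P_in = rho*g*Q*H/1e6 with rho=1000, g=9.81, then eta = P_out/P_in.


P_in = 1000 * 9.81 * 150.8 * 284.7 / 1e6 = 421.1704 MW
eta = 358.0 / 421.1704 = 0.8500


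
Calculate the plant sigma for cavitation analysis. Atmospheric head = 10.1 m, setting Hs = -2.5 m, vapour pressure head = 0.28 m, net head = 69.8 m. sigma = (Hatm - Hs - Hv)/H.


sigma = (10.1 - (-2.5) - 0.28) / 69.8 = 0.1765


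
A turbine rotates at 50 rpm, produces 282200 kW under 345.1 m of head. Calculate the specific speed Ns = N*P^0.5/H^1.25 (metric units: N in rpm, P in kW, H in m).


Ns = 50 * 282200^0.5 / 345.1^1.25 = 17.8574


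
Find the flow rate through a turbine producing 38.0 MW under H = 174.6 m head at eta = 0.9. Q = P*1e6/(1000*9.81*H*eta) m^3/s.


Q = 38.0 * 1e6 / (1000 * 9.81 * 174.6 * 0.9) = 24.6506 m^3/s


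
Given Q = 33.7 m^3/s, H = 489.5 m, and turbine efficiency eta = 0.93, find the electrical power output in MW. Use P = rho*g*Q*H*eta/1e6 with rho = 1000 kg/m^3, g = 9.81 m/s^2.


P = 1000 * 9.81 * 33.7 * 489.5 * 0.93 / 1e6 = 150.4993 MW


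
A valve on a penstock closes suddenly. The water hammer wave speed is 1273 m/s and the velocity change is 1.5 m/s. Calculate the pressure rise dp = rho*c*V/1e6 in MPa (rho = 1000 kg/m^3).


dp = 1000 * 1273 * 1.5 / 1e6 = 1.9095 MPa


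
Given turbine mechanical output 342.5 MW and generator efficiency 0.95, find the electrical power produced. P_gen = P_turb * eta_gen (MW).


P_gen = 342.5 * 0.95 = 325.3750 MW


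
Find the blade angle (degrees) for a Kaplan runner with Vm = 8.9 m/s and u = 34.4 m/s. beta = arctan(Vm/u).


beta = arctan(8.9 / 34.4) = 14.5055 degrees


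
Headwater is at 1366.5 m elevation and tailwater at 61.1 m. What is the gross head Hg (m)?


Hg = 1366.5 - 61.1 = 1305.4000 m


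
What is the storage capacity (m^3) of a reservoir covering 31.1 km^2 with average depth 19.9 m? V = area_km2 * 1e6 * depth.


V = 31.1 * 1e6 * 19.9 = 6.1889e+08 m^3


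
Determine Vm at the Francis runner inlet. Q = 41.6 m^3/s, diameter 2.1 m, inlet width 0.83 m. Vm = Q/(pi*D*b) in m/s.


Vm = 41.6 / (pi * 2.1 * 0.83) = 7.5971 m/s


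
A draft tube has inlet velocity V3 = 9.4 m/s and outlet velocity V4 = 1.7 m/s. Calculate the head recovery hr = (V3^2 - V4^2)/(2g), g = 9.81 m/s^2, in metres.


hr = (9.4^2 - 1.7^2) / (2*9.81) = 4.3563 m


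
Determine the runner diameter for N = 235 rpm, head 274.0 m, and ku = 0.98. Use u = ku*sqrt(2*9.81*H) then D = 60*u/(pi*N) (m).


u = 0.98 * sqrt(2*9.81*274.0) = 71.8540 m/s
D = 60 * 71.8540 / (pi * 235) = 5.8396 m


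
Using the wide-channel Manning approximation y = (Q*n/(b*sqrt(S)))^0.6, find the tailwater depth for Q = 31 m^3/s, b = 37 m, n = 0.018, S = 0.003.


y = (31 * 0.018 / (37 * 0.003^0.5))^0.6 = 0.4612 m


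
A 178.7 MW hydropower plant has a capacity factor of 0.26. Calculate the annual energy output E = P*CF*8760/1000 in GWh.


E = 178.7 * 0.26 * 8760 / 1000 = 407.0071 GWh


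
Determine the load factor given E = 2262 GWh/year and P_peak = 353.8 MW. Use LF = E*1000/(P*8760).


LF = 2262 * 1000 / (353.8 * 8760) = 0.7298


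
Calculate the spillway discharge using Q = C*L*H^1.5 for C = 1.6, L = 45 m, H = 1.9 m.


Q = 1.6 * 45 * 1.9^1.5 = 188.5658 m^3/s


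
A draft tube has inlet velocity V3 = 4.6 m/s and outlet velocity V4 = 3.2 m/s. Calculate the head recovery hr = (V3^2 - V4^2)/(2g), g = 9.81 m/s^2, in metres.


hr = (4.6^2 - 3.2^2) / (2*9.81) = 0.5566 m


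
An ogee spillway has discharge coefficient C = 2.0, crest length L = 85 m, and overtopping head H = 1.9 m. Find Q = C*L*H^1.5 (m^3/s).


Q = 2.0 * 85 * 1.9^1.5 = 445.2248 m^3/s


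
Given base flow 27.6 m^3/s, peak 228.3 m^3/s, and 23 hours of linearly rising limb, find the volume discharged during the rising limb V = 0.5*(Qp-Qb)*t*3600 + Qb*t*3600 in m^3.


V = 0.5*(228.3 - 27.6)*23*3600 + 27.6*23*3600 = 1.0594e+07 m^3


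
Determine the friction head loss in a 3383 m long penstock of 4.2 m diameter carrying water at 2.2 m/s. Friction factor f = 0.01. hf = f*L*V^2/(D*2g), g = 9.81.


hf = 0.01 * 3383 * 2.2^2 / (4.2 * 2 * 9.81) = 1.9870 m


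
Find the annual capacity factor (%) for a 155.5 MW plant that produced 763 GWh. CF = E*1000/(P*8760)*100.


CF = 763 * 1000 / (155.5 * 8760) * 100 = 56.0132 %


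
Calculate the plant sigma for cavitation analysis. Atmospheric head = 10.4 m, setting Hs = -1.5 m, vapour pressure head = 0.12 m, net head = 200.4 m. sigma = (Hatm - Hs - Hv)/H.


sigma = (10.4 - (-1.5) - 0.12) / 200.4 = 0.0588


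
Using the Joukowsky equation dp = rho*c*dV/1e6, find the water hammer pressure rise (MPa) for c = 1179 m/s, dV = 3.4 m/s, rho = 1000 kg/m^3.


dp = 1000 * 1179 * 3.4 / 1e6 = 4.0086 MPa


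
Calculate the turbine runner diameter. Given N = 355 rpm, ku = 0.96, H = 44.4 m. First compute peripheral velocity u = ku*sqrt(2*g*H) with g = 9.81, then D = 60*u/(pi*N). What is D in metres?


u = 0.96 * sqrt(2*9.81*44.4) = 28.3343 m/s
D = 60 * 28.3343 / (pi * 355) = 1.5244 m


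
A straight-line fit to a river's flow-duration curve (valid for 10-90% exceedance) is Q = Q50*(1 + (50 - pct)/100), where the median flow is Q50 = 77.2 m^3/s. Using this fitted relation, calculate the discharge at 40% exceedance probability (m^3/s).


Q = 77.2 * (1 + (50 - 40)/100) = 84.9200 m^3/s


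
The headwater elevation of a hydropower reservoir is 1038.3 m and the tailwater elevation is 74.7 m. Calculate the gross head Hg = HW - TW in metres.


Hg = 1038.3 - 74.7 = 963.6000 m


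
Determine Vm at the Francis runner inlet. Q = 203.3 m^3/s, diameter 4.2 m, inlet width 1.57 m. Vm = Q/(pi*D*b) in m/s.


Vm = 203.3 / (pi * 4.2 * 1.57) = 9.8138 m/s


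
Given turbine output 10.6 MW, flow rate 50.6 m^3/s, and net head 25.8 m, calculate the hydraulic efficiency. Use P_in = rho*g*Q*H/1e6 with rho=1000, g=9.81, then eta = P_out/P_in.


P_in = 1000 * 9.81 * 50.6 * 25.8 / 1e6 = 12.8068 MW
eta = 10.6 / 12.8068 = 0.8277


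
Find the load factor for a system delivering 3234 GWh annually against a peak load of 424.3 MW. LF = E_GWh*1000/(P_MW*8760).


LF = 3234 * 1000 / (424.3 * 8760) = 0.8701


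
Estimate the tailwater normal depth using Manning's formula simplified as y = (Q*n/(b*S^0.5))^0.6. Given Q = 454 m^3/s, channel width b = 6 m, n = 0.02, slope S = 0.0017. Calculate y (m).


y = (454 * 0.02 / (6 * 0.0017^0.5))^0.6 = 8.6861 m


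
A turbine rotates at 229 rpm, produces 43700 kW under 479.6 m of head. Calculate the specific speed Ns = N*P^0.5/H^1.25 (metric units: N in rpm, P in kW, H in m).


Ns = 229 * 43700^0.5 / 479.6^1.25 = 21.3293


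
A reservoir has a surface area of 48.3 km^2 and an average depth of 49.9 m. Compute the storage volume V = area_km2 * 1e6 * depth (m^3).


V = 48.3 * 1e6 * 49.9 = 2.4102e+09 m^3


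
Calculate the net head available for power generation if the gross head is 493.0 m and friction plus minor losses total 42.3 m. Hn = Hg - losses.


Hn = 493.0 - 42.3 = 450.7000 m


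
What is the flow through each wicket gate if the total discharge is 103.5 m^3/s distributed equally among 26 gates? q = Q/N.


q = 103.5 / 26 = 3.9808 m^3/s


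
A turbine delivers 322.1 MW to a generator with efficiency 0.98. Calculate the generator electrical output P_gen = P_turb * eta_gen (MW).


P_gen = 322.1 * 0.98 = 315.6580 MW


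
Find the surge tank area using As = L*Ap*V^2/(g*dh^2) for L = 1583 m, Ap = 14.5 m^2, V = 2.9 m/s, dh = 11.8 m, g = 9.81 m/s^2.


As = 1583 * 14.5 * 2.9^2 / (9.81 * 11.8^2) = 141.3227 m^2


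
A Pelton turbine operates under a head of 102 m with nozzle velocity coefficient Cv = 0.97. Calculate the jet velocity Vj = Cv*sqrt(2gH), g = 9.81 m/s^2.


Vj = 0.97 * sqrt(2*9.81*102) = 43.3932 m/s


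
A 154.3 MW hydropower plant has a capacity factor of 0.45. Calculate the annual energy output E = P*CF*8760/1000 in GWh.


E = 154.3 * 0.45 * 8760 / 1000 = 608.2506 GWh


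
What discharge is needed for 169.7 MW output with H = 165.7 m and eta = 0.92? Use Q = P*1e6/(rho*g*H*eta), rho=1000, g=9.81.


Q = 169.7 * 1e6 / (1000 * 9.81 * 165.7 * 0.92) = 113.4756 m^3/s


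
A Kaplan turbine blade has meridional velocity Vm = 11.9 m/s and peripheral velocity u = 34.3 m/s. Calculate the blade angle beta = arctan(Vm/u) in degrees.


beta = arctan(11.9 / 34.3) = 19.1336 degrees


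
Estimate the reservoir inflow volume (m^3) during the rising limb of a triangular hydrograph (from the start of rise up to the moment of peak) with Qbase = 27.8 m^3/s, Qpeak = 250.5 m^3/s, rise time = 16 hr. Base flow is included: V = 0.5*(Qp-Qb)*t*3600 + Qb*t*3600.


V = 0.5*(250.5 - 27.8)*16*3600 + 27.8*16*3600 = 8.0150e+06 m^3


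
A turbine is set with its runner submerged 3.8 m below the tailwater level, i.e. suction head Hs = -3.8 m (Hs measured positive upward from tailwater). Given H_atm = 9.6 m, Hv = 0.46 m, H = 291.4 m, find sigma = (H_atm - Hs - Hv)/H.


sigma = (9.6 - (-3.8) - 0.46) / 291.4 = 0.0444


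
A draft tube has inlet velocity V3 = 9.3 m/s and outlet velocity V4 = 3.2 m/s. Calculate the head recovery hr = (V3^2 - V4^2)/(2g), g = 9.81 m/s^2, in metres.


hr = (9.3^2 - 3.2^2) / (2*9.81) = 3.8863 m


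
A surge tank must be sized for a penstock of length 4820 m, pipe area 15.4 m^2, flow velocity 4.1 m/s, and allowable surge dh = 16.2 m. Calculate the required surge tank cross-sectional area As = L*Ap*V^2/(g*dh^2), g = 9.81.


As = 4820 * 15.4 * 4.1^2 / (9.81 * 16.2^2) = 484.6592 m^2


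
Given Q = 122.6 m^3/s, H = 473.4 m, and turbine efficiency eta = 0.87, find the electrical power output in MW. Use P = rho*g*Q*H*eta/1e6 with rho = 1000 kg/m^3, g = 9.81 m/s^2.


P = 1000 * 9.81 * 122.6 * 473.4 * 0.87 / 1e6 = 495.3441 MW


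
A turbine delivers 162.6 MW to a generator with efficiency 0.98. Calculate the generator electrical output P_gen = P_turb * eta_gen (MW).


P_gen = 162.6 * 0.98 = 159.3480 MW


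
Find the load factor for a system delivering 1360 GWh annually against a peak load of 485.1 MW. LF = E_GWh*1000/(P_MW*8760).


LF = 1360 * 1000 / (485.1 * 8760) = 0.3200


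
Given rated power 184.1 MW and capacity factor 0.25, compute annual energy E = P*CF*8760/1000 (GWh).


E = 184.1 * 0.25 * 8760 / 1000 = 403.1790 GWh


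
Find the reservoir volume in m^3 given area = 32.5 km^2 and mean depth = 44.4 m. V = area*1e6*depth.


V = 32.5 * 1e6 * 44.4 = 1.4430e+09 m^3


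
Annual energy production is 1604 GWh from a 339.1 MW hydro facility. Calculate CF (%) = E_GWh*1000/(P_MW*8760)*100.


CF = 1604 * 1000 / (339.1 * 8760) * 100 = 53.9974 %


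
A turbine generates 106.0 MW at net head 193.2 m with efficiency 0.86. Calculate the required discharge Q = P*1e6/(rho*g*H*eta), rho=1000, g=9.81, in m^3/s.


Q = 106.0 * 1e6 / (1000 * 9.81 * 193.2 * 0.86) = 65.0326 m^3/s


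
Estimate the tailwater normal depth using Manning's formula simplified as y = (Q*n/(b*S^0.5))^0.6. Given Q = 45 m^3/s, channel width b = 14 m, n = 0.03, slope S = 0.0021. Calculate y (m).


y = (45 * 0.03 / (14 * 0.0021^0.5))^0.6 = 1.5626 m


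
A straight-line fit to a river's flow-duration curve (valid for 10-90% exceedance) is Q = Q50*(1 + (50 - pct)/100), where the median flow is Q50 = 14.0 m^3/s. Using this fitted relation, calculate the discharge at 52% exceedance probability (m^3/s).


Q = 14.0 * (1 + (50 - 52)/100) = 13.7200 m^3/s


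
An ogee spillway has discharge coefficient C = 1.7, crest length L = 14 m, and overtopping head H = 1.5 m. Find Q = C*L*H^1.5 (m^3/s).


Q = 1.7 * 14 * 1.5^1.5 = 43.7234 m^3/s


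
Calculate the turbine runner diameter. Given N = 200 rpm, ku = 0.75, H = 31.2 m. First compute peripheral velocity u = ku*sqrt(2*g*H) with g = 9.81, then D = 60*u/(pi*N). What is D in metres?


u = 0.75 * sqrt(2*9.81*31.2) = 18.5562 m/s
D = 60 * 18.5562 / (pi * 200) = 1.7720 m


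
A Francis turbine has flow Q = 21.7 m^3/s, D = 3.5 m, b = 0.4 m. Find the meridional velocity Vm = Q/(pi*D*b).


Vm = 21.7 / (pi * 3.5 * 0.4) = 4.9338 m/s


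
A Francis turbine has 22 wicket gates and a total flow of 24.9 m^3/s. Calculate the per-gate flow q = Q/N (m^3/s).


q = 24.9 / 22 = 1.1318 m^3/s


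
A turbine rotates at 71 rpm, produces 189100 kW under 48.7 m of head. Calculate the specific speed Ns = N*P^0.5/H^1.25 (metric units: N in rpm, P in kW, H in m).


Ns = 71 * 189100^0.5 / 48.7^1.25 = 239.9899


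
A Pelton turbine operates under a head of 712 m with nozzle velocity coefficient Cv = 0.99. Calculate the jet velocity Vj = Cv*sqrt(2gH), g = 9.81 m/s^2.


Vj = 0.99 * sqrt(2*9.81*712) = 117.0105 m/s
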